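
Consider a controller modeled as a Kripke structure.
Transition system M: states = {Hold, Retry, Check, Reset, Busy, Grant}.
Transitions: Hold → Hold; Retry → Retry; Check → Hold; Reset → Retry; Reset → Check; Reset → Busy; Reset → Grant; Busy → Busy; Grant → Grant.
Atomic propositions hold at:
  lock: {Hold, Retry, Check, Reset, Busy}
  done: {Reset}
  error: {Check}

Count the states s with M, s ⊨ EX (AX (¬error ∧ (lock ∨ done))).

Sat(¬error) = {Hold, Retry, Reset, Busy, Grant}
Sat(lock ∨ done) = {Hold, Retry, Check, Reset, Busy}
Sat(¬error ∧ (lock ∨ done)) = {Hold, Retry, Reset, Busy}
Sat(AX (¬error ∧ (lock ∨ done))) = {s : every successor in {Hold, Retry, Reset, Busy}} = {Hold, Retry, Check, Busy}
Sat(EX (AX (¬error ∧ (lock ∨ done)))) = {s : some successor in {Hold, Retry, Check, Busy}} = {Hold, Retry, Check, Reset, Busy}
|Sat(EX (AX (¬error ∧ (lock ∨ done))))| = |{Hold, Retry, Check, Reset, Busy}| = 5.

5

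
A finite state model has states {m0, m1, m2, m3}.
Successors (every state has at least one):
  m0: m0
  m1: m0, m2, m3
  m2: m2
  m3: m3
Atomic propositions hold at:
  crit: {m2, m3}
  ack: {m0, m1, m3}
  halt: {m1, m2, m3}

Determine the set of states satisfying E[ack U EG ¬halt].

{m0, m1}

Sat(¬halt) = {m0}
EG ¬halt: greatest fixpoint, start Z0 = {m0}, keep only states in Sat with some successor in Z. Already a fixed point.
Sat(EG ¬halt) = {m0}
E[ack U EG ¬halt]: least fixpoint, start Z0 = Sat(EG ¬halt) = {m0}, add states in Sat(ack) with some successor in Z. Z1 = {m0, m1}; fixed.
Sat(E[ack U EG ¬halt]) = {m0, m1}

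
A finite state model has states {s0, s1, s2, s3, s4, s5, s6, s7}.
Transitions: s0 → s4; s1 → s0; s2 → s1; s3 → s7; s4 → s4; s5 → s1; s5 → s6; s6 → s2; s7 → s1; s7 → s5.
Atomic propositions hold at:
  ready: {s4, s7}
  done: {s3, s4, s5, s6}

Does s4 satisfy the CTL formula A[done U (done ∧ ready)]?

Yes

Sat(done ∧ ready) = {s4}
A[done U (done ∧ ready)]: least fixpoint, start Z0 = Sat((done ∧ ready)) = {s4}, add states in Sat(done) with every successor in Z. Already a fixed point.
Sat(A[done U (done ∧ ready)]) = {s4}
s4 ∈ Sat(A[done U (done ∧ ready)]) = {s4}, so the formula holds at s4.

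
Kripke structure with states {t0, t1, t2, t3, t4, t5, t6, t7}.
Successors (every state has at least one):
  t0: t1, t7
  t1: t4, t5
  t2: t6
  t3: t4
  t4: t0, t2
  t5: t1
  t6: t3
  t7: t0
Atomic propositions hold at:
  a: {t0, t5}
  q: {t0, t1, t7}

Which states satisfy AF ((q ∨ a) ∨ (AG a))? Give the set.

Sat(q ∨ a) = {t0, t1, t5, t7}
AG a: greatest fixpoint, start Z0 = {t0, t5}, keep only states in Sat with every successor in Z. Z1 = ∅; fixed.
Sat(AG a) = ∅
Sat((q ∨ a) ∨ (AG a)) = {t0, t1, t5, t7}
AF ((q ∨ a) ∨ (AG a)): least fixpoint, start Z0 = {t0, t1, t5, t7}, add states with every successor in Z. Already a fixed point.
Sat(AF ((q ∨ a) ∨ (AG a))) = {t0, t1, t5, t7}

{t0, t1, t5, t7}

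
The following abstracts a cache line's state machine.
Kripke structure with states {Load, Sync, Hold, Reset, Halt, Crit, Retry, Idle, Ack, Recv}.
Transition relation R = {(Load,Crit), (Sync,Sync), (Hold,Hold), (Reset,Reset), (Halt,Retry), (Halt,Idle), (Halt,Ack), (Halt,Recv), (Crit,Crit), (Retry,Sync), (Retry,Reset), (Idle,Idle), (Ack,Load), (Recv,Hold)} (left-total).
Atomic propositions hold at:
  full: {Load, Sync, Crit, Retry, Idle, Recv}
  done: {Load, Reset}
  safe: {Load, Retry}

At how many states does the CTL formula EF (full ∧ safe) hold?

Sat(full ∧ safe) = {Load, Retry}
EF (full ∧ safe): least fixpoint, start Z0 = {Load, Retry}, add states with some successor in Z. Z1 = {Load, Halt, Retry, Ack}; fixed.
Sat(EF (full ∧ safe)) = {Load, Halt, Retry, Ack}
|Sat(EF (full ∧ safe))| = |{Load, Halt, Retry, Ack}| = 4.

4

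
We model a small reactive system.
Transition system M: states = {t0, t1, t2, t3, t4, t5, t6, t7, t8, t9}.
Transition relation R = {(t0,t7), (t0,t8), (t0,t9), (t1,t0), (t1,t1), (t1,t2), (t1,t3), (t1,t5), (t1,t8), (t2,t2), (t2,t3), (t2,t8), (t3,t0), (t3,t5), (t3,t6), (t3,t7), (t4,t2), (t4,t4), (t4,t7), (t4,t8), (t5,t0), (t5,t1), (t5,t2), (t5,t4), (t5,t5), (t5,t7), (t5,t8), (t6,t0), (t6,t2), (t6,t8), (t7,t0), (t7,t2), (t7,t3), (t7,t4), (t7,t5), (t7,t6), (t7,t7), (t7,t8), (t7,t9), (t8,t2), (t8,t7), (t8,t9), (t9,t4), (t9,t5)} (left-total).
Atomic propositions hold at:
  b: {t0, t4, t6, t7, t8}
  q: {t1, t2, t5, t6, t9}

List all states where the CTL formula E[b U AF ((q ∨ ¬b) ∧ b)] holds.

{t0, t4, t6, t7, t8}

Sat(¬b) = {t1, t2, t3, t5, t9}
Sat(q ∨ ¬b) = {t1, t2, t3, t5, t6, t9}
Sat((q ∨ ¬b) ∧ b) = {t6}
AF ((q ∨ ¬b) ∧ b): least fixpoint, start Z0 = {t6}, add states with every successor in Z. Already a fixed point.
Sat(AF ((q ∨ ¬b) ∧ b)) = {t6}
E[b U AF ((q ∨ ¬b) ∧ b)]: least fixpoint, start Z0 = Sat(AF ((q ∨ ¬b) ∧ b)) = {t6}, add states in Sat(b) with some successor in Z. Z1 = {t6, t7}; Z2 = {t0, t4, t6, t7, t8}; fixed.
Sat(E[b U AF ((q ∨ ¬b) ∧ b)]) = {t0, t4, t6, t7, t8}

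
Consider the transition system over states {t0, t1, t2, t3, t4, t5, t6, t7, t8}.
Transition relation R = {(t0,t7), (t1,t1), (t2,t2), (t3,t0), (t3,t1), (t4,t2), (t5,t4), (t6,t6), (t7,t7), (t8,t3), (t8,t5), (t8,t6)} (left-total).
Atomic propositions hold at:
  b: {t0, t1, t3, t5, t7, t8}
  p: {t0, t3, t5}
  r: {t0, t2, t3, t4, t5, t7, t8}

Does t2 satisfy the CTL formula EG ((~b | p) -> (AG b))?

No

Sat(~b) = {t2, t4, t6}
Sat(~b | p) = {t0, t2, t3, t4, t5, t6}
AG b: greatest fixpoint, start Z0 = {t0, t1, t3, t5, t7, t8}, keep only states in Sat with every successor in Z. Z1 = {t0, t1, t3, t7}; fixed.
Sat(AG b) = {t0, t1, t3, t7}
Sat((~b | p) -> (AG b)) = {t0, t1, t3, t7, t8}
EG ((~b | p) -> (AG b)): greatest fixpoint, start Z0 = {t0, t1, t3, t7, t8}, keep only states in Sat with some successor in Z. Already a fixed point.
Sat(EG ((~b | p) -> (AG b))) = {t0, t1, t3, t7, t8}
t2 ∉ Sat(EG ((~b | p) -> (AG b))) = {t0, t1, t3, t7, t8}, so the formula does not hold at t2.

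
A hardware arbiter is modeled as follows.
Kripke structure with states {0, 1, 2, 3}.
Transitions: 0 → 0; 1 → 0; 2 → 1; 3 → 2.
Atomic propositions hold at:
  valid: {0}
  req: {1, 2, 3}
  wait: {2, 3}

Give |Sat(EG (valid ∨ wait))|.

1

Sat(valid ∨ wait) = {0, 2, 3}
EG (valid ∨ wait): greatest fixpoint, start Z0 = {0, 2, 3}, keep only states in Sat with some successor in Z. Z1 = {0, 3}; Z2 = {0}; fixed.
Sat(EG (valid ∨ wait)) = {0}
|Sat(EG (valid ∨ wait))| = |{0}| = 1.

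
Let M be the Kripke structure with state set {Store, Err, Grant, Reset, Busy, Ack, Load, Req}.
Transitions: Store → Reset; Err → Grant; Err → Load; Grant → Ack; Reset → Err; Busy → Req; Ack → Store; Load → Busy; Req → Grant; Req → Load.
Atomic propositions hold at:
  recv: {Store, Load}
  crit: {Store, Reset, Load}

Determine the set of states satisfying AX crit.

Sat(AX crit) = {s : every successor in {Store, Reset, Load}} = {Store, Ack}

{Store, Ack}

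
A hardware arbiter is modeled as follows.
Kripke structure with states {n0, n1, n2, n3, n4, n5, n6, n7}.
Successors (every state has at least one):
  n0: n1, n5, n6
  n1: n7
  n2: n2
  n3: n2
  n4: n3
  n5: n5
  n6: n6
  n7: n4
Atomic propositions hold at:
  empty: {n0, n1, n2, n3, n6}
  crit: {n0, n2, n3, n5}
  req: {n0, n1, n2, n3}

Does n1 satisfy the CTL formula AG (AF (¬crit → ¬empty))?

Yes

Sat(¬crit) = {n1, n4, n6, n7}
Sat(¬empty) = {n4, n5, n7}
Sat(¬crit → ¬empty) = {n0, n2, n3, n4, n5, n7}
AF (¬crit → ¬empty): least fixpoint, start Z0 = {n0, n2, n3, n4, n5, n7}, add states with every successor in Z. Z1 = {n0, n1, n2, n3, n4, n5, n7}; fixed.
Sat(AF (¬crit → ¬empty)) = {n0, n1, n2, n3, n4, n5, n7}
AG (AF (¬crit → ¬empty)): greatest fixpoint, start Z0 = {n0, n1, n2, n3, n4, n5, n7}, keep only states in Sat with every successor in Z. Z1 = {n1, n2, n3, n4, n5, n7}; fixed.
Sat(AG (AF (¬crit → ¬empty))) = {n1, n2, n3, n4, n5, n7}
n1 ∈ Sat(AG (AF (¬crit → ¬empty))) = {n1, n2, n3, n4, n5, n7}, so the formula holds at n1.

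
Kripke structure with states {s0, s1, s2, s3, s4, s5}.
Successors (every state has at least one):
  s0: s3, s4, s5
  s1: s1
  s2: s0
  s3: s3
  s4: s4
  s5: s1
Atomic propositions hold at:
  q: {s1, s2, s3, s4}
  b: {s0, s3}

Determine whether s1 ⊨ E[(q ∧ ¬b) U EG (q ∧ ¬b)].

Sat(¬b) = {s1, s2, s4, s5}
Sat(q ∧ ¬b) = {s1, s2, s4}
EG (q ∧ ¬b): greatest fixpoint, start Z0 = {s1, s2, s4}, keep only states in Sat with some successor in Z. Z1 = {s1, s4}; fixed.
Sat(EG (q ∧ ¬b)) = {s1, s4}
E[(q ∧ ¬b) U EG (q ∧ ¬b)]: least fixpoint, start Z0 = Sat(EG (q ∧ ¬b)) = {s1, s4}, add states in Sat(q ∧ ¬b) with some successor in Z. Already a fixed point.
Sat(E[(q ∧ ¬b) U EG (q ∧ ¬b)]) = {s1, s4}
s1 ∈ Sat(E[(q ∧ ¬b) U EG (q ∧ ¬b)]) = {s1, s4}, so the formula holds at s1.

Yes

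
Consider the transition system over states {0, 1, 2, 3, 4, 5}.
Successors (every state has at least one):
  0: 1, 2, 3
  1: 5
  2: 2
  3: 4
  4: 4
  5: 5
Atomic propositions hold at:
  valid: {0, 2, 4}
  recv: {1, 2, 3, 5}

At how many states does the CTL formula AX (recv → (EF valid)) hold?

EF valid: least fixpoint, start Z0 = {0, 2, 4}, add states with some successor in Z. Z1 = {0, 2, 3, 4}; fixed.
Sat(EF valid) = {0, 2, 3, 4}
Sat(recv → (EF valid)) = {0, 2, 3, 4}
Sat(AX (recv → (EF valid))) = {s : every successor in {0, 2, 3, 4}} = {2, 3, 4}
|Sat(AX (recv → (EF valid)))| = |{2, 3, 4}| = 3.

3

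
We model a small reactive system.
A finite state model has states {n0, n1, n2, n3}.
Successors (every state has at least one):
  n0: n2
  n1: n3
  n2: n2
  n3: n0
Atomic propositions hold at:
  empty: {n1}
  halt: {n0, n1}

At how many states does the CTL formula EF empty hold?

EF empty: least fixpoint, start Z0 = {n1}, add states with some successor in Z. Already a fixed point.
Sat(EF empty) = {n1}
|Sat(EF empty)| = |{n1}| = 1.

1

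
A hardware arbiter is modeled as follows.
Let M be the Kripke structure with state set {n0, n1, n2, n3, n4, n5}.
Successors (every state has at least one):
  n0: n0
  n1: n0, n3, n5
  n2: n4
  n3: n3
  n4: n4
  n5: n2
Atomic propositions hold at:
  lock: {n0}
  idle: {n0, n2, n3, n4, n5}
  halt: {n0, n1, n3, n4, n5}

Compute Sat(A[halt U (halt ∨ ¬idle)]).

{n0, n1, n3, n4, n5}

Sat(¬idle) = {n1}
Sat(halt ∨ ¬idle) = {n0, n1, n3, n4, n5}
A[halt U (halt ∨ ¬idle)]: least fixpoint, start Z0 = Sat((halt ∨ ¬idle)) = {n0, n1, n3, n4, n5}, add states in Sat(halt) with every successor in Z. Already a fixed point.
Sat(A[halt U (halt ∨ ¬idle)]) = {n0, n1, n3, n4, n5}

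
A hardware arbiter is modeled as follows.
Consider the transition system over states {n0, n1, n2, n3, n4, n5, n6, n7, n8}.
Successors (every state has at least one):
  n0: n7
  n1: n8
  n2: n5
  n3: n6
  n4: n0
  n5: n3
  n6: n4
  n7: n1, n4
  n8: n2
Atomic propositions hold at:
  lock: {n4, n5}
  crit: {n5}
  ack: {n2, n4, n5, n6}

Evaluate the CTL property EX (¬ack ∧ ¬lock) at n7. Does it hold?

Yes

Sat(¬ack) = {n0, n1, n3, n7, n8}
Sat(¬lock) = {n0, n1, n2, n3, n6, n7, n8}
Sat(¬ack ∧ ¬lock) = {n0, n1, n3, n7, n8}
Sat(EX (¬ack ∧ ¬lock)) = {s : some successor in {n0, n1, n3, n7, n8}} = {n0, n1, n4, n5, n7}
n7 ∈ Sat(EX (¬ack ∧ ¬lock)) = {n0, n1, n4, n5, n7}, so the formula holds at n7.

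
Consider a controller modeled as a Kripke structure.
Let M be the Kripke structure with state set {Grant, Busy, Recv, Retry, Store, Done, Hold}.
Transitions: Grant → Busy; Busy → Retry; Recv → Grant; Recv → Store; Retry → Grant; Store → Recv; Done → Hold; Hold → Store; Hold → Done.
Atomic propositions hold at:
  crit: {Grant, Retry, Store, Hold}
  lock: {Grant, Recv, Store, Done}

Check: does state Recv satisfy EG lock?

EG lock: greatest fixpoint, start Z0 = {Grant, Recv, Store, Done}, keep only states in Sat with some successor in Z. Z1 = {Recv, Store}; fixed.
Sat(EG lock) = {Recv, Store}
Recv ∈ Sat(EG lock) = {Recv, Store}, so the formula holds at Recv.

Yes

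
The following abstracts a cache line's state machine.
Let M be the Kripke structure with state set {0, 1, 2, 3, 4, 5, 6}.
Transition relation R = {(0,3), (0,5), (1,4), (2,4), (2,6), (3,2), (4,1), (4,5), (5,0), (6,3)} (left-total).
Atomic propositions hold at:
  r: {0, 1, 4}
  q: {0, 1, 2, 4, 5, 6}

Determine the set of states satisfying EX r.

{1, 2, 4, 5}

Sat(EX r) = {s : some successor in {0, 1, 4}} = {1, 2, 4, 5}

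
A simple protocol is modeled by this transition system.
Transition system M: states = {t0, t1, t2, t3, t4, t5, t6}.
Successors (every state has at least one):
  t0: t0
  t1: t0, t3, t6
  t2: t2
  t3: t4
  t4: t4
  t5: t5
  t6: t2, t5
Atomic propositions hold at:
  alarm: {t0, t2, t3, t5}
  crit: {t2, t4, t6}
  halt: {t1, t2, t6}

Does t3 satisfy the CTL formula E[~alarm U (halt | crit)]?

No

Sat(~alarm) = {t1, t4, t6}
Sat(halt | crit) = {t1, t2, t4, t6}
E[~alarm U (halt | crit)]: least fixpoint, start Z0 = Sat((halt | crit)) = {t1, t2, t4, t6}, add states in Sat(~alarm) with some successor in Z. Already a fixed point.
Sat(E[~alarm U (halt | crit)]) = {t1, t2, t4, t6}
t3 ∉ Sat(E[~alarm U (halt | crit)]) = {t1, t2, t4, t6}, so the formula does not hold at t3.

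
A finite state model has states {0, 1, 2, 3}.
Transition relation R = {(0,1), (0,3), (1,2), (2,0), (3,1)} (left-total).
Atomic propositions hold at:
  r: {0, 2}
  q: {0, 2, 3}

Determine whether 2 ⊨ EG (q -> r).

Sat(q -> r) = {0, 1, 2}
EG (q -> r): greatest fixpoint, start Z0 = {0, 1, 2}, keep only states in Sat with some successor in Z. Already a fixed point.
Sat(EG (q -> r)) = {0, 1, 2}
2 ∈ Sat(EG (q -> r)) = {0, 1, 2}, so the formula holds at 2.

Yes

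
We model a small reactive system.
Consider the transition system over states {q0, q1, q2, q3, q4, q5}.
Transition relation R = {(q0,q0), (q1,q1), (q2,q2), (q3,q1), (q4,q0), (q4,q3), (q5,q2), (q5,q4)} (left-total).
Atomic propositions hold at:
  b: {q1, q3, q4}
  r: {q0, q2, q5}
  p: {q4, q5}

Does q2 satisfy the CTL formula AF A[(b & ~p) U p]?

No

Sat(~p) = {q0, q1, q2, q3}
Sat(b & ~p) = {q1, q3}
A[(b & ~p) U p]: least fixpoint, start Z0 = Sat(p) = {q4, q5}, add states in Sat(b & ~p) with every successor in Z. Already a fixed point.
Sat(A[(b & ~p) U p]) = {q4, q5}
AF A[(b & ~p) U p]: least fixpoint, start Z0 = {q4, q5}, add states with every successor in Z. Already a fixed point.
Sat(AF A[(b & ~p) U p]) = {q4, q5}
q2 ∉ Sat(AF A[(b & ~p) U p]) = {q4, q5}, so the formula does not hold at q2.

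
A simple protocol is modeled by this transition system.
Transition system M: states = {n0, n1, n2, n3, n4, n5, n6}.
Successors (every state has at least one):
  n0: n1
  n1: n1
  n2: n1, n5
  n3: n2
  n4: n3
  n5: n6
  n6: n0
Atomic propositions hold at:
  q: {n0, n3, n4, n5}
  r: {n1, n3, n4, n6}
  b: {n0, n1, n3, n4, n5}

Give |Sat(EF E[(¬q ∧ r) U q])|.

Sat(¬q) = {n1, n2, n6}
Sat(¬q ∧ r) = {n1, n6}
E[(¬q ∧ r) U q]: least fixpoint, start Z0 = Sat(q) = {n0, n3, n4, n5}, add states in Sat(¬q ∧ r) with some successor in Z. Z1 = {n0, n3, n4, n5, n6}; fixed.
Sat(E[(¬q ∧ r) U q]) = {n0, n3, n4, n5, n6}
EF E[(¬q ∧ r) U q]: least fixpoint, start Z0 = {n0, n3, n4, n5, n6}, add states with some successor in Z. Z1 = {n0, n2, n3, n4, n5, n6}; fixed.
Sat(EF E[(¬q ∧ r) U q]) = {n0, n2, n3, n4, n5, n6}
|Sat(EF E[(¬q ∧ r) U q])| = |{n0, n2, n3, n4, n5, n6}| = 6.

6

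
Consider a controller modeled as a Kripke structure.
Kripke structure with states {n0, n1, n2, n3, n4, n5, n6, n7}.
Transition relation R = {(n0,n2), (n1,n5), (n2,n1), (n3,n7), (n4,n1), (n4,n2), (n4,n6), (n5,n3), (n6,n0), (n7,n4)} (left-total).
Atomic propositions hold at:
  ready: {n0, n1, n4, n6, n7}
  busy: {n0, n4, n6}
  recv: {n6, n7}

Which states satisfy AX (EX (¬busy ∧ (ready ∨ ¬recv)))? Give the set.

Sat(¬busy) = {n1, n2, n3, n5, n7}
Sat(¬recv) = {n0, n1, n2, n3, n4, n5}
Sat(ready ∨ ¬recv) = {n0, n1, n2, n3, n4, n5, n6, n7}
Sat(¬busy ∧ (ready ∨ ¬recv)) = {n1, n2, n3, n5, n7}
Sat(EX (¬busy ∧ (ready ∨ ¬recv))) = {s : some successor in {n1, n2, n3, n5, n7}} = {n0, n1, n2, n3, n4, n5}
Sat(AX (EX (¬busy ∧ (ready ∨ ¬recv)))) = {s : every successor in {n0, n1, n2, n3, n4, n5}} = {n0, n1, n2, n5, n6, n7}

{n0, n1, n2, n5, n6, n7}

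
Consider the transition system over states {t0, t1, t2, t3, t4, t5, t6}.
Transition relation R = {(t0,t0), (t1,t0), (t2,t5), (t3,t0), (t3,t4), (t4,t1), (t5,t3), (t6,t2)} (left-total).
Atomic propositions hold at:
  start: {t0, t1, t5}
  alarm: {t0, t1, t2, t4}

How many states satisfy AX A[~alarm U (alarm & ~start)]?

1

Sat(~alarm) = {t3, t5, t6}
Sat(~start) = {t2, t3, t4, t6}
Sat(alarm & ~start) = {t2, t4}
A[~alarm U (alarm & ~start)]: least fixpoint, start Z0 = Sat((alarm & ~start)) = {t2, t4}, add states in Sat(~alarm) with every successor in Z. Z1 = {t2, t4, t6}; fixed.
Sat(A[~alarm U (alarm & ~start)]) = {t2, t4, t6}
Sat(AX A[~alarm U (alarm & ~start)]) = {s : every successor in {t2, t4, t6}} = {t6}
|Sat(AX A[~alarm U (alarm & ~start)])| = |{t6}| = 1.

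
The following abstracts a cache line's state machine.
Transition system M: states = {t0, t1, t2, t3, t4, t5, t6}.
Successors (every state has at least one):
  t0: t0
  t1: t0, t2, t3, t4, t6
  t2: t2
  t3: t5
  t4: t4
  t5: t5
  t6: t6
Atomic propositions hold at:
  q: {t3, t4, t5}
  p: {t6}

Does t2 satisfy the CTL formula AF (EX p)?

Sat(EX p) = {s : some successor in {t6}} = {t1, t6}
AF (EX p): least fixpoint, start Z0 = {t1, t6}, add states with every successor in Z. Already a fixed point.
Sat(AF (EX p)) = {t1, t6}
t2 ∉ Sat(AF (EX p)) = {t1, t6}, so the formula does not hold at t2.

No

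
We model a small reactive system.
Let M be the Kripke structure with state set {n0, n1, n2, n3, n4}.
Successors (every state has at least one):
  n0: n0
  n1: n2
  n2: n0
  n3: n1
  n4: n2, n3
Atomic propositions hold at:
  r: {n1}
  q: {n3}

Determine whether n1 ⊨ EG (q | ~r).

Sat(~r) = {n0, n2, n3, n4}
Sat(q | ~r) = {n0, n2, n3, n4}
EG (q | ~r): greatest fixpoint, start Z0 = {n0, n2, n3, n4}, keep only states in Sat with some successor in Z. Z1 = {n0, n2, n4}; fixed.
Sat(EG (q | ~r)) = {n0, n2, n4}
n1 ∉ Sat(EG (q | ~r)) = {n0, n2, n4}, so the formula does not hold at n1.

No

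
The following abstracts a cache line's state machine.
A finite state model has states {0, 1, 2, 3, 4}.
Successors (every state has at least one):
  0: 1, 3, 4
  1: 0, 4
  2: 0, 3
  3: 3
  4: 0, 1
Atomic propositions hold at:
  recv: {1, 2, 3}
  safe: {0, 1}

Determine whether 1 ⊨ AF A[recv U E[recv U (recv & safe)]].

Yes

Sat(recv & safe) = {1}
E[recv U (recv & safe)]: least fixpoint, start Z0 = Sat((recv & safe)) = {1}, add states in Sat(recv) with some successor in Z. Already a fixed point.
Sat(E[recv U (recv & safe)]) = {1}
A[recv U E[recv U (recv & safe)]]: least fixpoint, start Z0 = Sat(E[recv U (recv & safe)]) = {1}, add states in Sat(recv) with every successor in Z. Already a fixed point.
Sat(A[recv U E[recv U (recv & safe)]]) = {1}
AF A[recv U E[recv U (recv & safe)]]: least fixpoint, start Z0 = {1}, add states with every successor in Z. Already a fixed point.
Sat(AF A[recv U E[recv U (recv & safe)]]) = {1}
1 ∈ Sat(AF A[recv U E[recv U (recv & safe)]]) = {1}, so the formula holds at 1.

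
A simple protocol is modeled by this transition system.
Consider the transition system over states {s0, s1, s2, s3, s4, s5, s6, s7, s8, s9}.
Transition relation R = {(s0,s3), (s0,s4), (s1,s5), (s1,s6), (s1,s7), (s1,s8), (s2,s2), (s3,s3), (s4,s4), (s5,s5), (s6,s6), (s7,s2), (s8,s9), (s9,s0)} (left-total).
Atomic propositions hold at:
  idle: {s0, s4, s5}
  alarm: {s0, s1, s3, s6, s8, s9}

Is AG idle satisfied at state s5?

AG idle: greatest fixpoint, start Z0 = {s0, s4, s5}, keep only states in Sat with every successor in Z. Z1 = {s4, s5}; fixed.
Sat(AG idle) = {s4, s5}
s5 ∈ Sat(AG idle) = {s4, s5}, so the formula holds at s5.

Yes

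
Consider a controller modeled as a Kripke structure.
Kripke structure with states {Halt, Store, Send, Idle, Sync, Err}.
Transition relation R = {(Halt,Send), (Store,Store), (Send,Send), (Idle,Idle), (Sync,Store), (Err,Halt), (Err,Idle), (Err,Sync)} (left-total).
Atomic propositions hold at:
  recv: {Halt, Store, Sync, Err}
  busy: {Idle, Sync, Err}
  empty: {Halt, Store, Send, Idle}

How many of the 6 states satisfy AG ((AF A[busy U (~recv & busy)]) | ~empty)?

1

Sat(~recv) = {Send, Idle}
Sat(~recv & busy) = {Idle}
A[busy U (~recv & busy)]: least fixpoint, start Z0 = Sat((~recv & busy)) = {Idle}, add states in Sat(busy) with every successor in Z. Already a fixed point.
Sat(A[busy U (~recv & busy)]) = {Idle}
AF A[busy U (~recv & busy)]: least fixpoint, start Z0 = {Idle}, add states with every successor in Z. Already a fixed point.
Sat(AF A[busy U (~recv & busy)]) = {Idle}
Sat(~empty) = {Sync, Err}
Sat((AF A[busy U (~recv & busy)]) | ~empty) = {Idle, Sync, Err}
AG ((AF A[busy U (~recv & busy)]) | ~empty): greatest fixpoint, start Z0 = {Idle, Sync, Err}, keep only states in Sat with every successor in Z. Z1 = {Idle}; fixed.
Sat(AG ((AF A[busy U (~recv & busy)]) | ~empty)) = {Idle}
|Sat(AG ((AF A[busy U (~recv & busy)]) | ~empty))| = |{Idle}| = 1.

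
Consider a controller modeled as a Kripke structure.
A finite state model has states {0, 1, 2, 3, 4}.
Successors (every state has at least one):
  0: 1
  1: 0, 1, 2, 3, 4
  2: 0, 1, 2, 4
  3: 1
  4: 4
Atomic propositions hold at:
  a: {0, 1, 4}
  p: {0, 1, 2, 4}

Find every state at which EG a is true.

{0, 1, 4}

EG a: greatest fixpoint, start Z0 = {0, 1, 4}, keep only states in Sat with some successor in Z. Already a fixed point.
Sat(EG a) = {0, 1, 4}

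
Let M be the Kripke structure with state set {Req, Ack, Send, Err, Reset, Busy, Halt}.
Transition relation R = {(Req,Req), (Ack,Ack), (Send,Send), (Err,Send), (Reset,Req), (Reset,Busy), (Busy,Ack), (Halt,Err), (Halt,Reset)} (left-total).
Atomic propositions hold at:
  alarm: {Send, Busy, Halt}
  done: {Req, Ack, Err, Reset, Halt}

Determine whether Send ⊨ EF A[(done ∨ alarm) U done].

Sat(done ∨ alarm) = {Req, Ack, Send, Err, Reset, Busy, Halt}
A[(done ∨ alarm) U done]: least fixpoint, start Z0 = Sat(done) = {Req, Ack, Err, Reset, Halt}, add states in Sat(done ∨ alarm) with every successor in Z. Z1 = {Req, Ack, Err, Reset, Busy, Halt}; fixed.
Sat(A[(done ∨ alarm) U done]) = {Req, Ack, Err, Reset, Busy, Halt}
EF A[(done ∨ alarm) U done]: least fixpoint, start Z0 = {Req, Ack, Err, Reset, Busy, Halt}, add states with some successor in Z. Already a fixed point.
Sat(EF A[(done ∨ alarm) U done]) = {Req, Ack, Err, Reset, Busy, Halt}
Send ∉ Sat(EF A[(done ∨ alarm) U done]) = {Req, Ack, Err, Reset, Busy, Halt}, so the formula does not hold at Send.

No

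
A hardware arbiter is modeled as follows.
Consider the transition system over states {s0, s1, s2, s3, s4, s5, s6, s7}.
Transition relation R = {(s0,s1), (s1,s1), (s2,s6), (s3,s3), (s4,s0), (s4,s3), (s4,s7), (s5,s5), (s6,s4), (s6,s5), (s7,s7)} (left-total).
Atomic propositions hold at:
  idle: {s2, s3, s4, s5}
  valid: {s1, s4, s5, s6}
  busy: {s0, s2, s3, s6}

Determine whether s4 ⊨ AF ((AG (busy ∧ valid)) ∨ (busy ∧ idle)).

No

Sat(busy ∧ valid) = {s6}
AG (busy ∧ valid): greatest fixpoint, start Z0 = {s6}, keep only states in Sat with every successor in Z. Z1 = ∅; fixed.
Sat(AG (busy ∧ valid)) = ∅
Sat(busy ∧ idle) = {s2, s3}
Sat((AG (busy ∧ valid)) ∨ (busy ∧ idle)) = {s2, s3}
AF ((AG (busy ∧ valid)) ∨ (busy ∧ idle)): least fixpoint, start Z0 = {s2, s3}, add states with every successor in Z. Already a fixed point.
Sat(AF ((AG (busy ∧ valid)) ∨ (busy ∧ idle))) = {s2, s3}
s4 ∉ Sat(AF ((AG (busy ∧ valid)) ∨ (busy ∧ idle))) = {s2, s3}, so the formula does not hold at s4.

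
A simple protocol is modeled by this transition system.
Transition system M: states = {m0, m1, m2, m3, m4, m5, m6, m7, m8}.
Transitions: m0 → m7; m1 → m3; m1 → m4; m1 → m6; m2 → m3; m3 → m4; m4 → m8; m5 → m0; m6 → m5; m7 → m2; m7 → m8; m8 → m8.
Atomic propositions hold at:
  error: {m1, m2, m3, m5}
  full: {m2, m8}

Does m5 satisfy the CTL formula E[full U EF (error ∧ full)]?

Sat(error ∧ full) = {m2}
EF (error ∧ full): least fixpoint, start Z0 = {m2}, add states with some successor in Z. Z1 = {m2, m7}; Z2 = {m0, m2, m7}; Z3 = {m0, m2, m5, m7}; Z4 = {m0, m2, m5, m6, m7}; Z5 = {m0, m1, m2, m5, m6, m7}; fixed.
Sat(EF (error ∧ full)) = {m0, m1, m2, m5, m6, m7}
E[full U EF (error ∧ full)]: least fixpoint, start Z0 = Sat(EF (error ∧ full)) = {m0, m1, m2, m5, m6, m7}, add states in Sat(full) with some successor in Z. Already a fixed point.
Sat(E[full U EF (error ∧ full)]) = {m0, m1, m2, m5, m6, m7}
m5 ∈ Sat(E[full U EF (error ∧ full)]) = {m0, m1, m2, m5, m6, m7}, so the formula holds at m5.

Yes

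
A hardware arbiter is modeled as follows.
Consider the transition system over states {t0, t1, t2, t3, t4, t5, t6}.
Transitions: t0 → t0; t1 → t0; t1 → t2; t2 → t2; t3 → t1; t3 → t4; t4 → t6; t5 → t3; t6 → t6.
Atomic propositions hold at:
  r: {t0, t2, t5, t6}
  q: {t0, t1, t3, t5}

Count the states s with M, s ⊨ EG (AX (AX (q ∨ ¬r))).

Sat(¬r) = {t1, t3, t4}
Sat(q ∨ ¬r) = {t0, t1, t3, t4, t5}
Sat(AX (q ∨ ¬r)) = {s : every successor in {t0, t1, t3, t4, t5}} = {t0, t3, t5}
Sat(AX (AX (q ∨ ¬r))) = {s : every successor in {t0, t3, t5}} = {t0, t5}
EG (AX (AX (q ∨ ¬r))): greatest fixpoint, start Z0 = {t0, t5}, keep only states in Sat with some successor in Z. Z1 = {t0}; fixed.
Sat(EG (AX (AX (q ∨ ¬r)))) = {t0}
|Sat(EG (AX (AX (q ∨ ¬r))))| = |{t0}| = 1.

1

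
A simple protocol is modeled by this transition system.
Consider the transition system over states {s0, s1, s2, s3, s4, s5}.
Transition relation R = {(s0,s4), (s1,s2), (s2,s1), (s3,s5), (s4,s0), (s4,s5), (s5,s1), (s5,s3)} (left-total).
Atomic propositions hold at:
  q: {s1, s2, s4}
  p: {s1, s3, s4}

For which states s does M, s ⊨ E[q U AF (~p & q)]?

{s1, s2}

Sat(~p) = {s0, s2, s5}
Sat(~p & q) = {s2}
AF (~p & q): least fixpoint, start Z0 = {s2}, add states with every successor in Z. Z1 = {s1, s2}; fixed.
Sat(AF (~p & q)) = {s1, s2}
E[q U AF (~p & q)]: least fixpoint, start Z0 = Sat(AF (~p & q)) = {s1, s2}, add states in Sat(q) with some successor in Z. Already a fixed point.
Sat(E[q U AF (~p & q)]) = {s1, s2}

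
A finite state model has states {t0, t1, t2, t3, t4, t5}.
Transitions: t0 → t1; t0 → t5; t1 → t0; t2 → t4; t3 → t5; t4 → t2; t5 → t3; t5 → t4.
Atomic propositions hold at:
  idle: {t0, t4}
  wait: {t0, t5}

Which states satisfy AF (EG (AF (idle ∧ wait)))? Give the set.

Sat(idle ∧ wait) = {t0}
AF (idle ∧ wait): least fixpoint, start Z0 = {t0}, add states with every successor in Z. Z1 = {t0, t1}; fixed.
Sat(AF (idle ∧ wait)) = {t0, t1}
EG (AF (idle ∧ wait)): greatest fixpoint, start Z0 = {t0, t1}, keep only states in Sat with some successor in Z. Already a fixed point.
Sat(EG (AF (idle ∧ wait))) = {t0, t1}
AF (EG (AF (idle ∧ wait))): least fixpoint, start Z0 = {t0, t1}, add states with every successor in Z. Already a fixed point.
Sat(AF (EG (AF (idle ∧ wait)))) = {t0, t1}

{t0, t1}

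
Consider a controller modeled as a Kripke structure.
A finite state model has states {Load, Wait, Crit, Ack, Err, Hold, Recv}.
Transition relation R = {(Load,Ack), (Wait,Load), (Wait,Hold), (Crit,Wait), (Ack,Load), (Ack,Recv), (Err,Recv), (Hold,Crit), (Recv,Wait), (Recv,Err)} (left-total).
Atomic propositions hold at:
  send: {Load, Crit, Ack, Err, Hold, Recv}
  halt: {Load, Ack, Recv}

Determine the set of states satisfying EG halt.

EG halt: greatest fixpoint, start Z0 = {Load, Ack, Recv}, keep only states in Sat with some successor in Z. Z1 = {Load, Ack}; fixed.
Sat(EG halt) = {Load, Ack}

{Load, Ack}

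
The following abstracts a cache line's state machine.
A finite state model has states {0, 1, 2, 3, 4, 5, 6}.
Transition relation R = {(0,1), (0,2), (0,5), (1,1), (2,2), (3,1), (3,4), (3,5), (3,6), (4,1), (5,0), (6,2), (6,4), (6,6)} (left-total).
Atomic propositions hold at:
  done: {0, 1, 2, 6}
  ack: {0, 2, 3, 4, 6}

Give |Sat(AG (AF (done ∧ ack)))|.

Sat(done ∧ ack) = {0, 2, 6}
AF (done ∧ ack): least fixpoint, start Z0 = {0, 2, 6}, add states with every successor in Z. Z1 = {0, 2, 5, 6}; fixed.
Sat(AF (done ∧ ack)) = {0, 2, 5, 6}
AG (AF (done ∧ ack)): greatest fixpoint, start Z0 = {0, 2, 5, 6}, keep only states in Sat with every successor in Z. Z1 = {2, 5}; Z2 = {2}; fixed.
Sat(AG (AF (done ∧ ack))) = {2}
|Sat(AG (AF (done ∧ ack)))| = |{2}| = 1.

1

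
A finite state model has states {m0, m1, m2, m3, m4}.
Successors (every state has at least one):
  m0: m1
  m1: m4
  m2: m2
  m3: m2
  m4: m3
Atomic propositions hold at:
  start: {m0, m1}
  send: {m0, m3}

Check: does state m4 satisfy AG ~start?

Yes

Sat(~start) = {m2, m3, m4}
AG ~start: greatest fixpoint, start Z0 = {m2, m3, m4}, keep only states in Sat with every successor in Z. Already a fixed point.
Sat(AG ~start) = {m2, m3, m4}
m4 ∈ Sat(AG ~start) = {m2, m3, m4}, so the formula holds at m4.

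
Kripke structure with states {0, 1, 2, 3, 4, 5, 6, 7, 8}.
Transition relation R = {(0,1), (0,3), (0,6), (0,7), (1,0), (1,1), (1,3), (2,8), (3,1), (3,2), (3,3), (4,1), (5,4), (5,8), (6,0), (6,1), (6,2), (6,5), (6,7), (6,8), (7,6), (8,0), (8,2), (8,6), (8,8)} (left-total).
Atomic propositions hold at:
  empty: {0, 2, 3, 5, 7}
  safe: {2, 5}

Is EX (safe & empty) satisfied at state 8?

Sat(safe & empty) = {2, 5}
Sat(EX (safe & empty)) = {s : some successor in {2, 5}} = {3, 6, 8}
8 ∈ Sat(EX (safe & empty)) = {3, 6, 8}, so the formula holds at 8.

Yes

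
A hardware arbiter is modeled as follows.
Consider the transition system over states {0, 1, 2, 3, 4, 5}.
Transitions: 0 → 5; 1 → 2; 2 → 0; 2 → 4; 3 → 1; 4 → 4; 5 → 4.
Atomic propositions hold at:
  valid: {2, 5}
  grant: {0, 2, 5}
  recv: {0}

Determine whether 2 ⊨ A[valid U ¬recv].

Yes

Sat(¬recv) = {1, 2, 3, 4, 5}
A[valid U ¬recv]: least fixpoint, start Z0 = Sat(¬recv) = {1, 2, 3, 4, 5}, add states in Sat(valid) with every successor in Z. Already a fixed point.
Sat(A[valid U ¬recv]) = {1, 2, 3, 4, 5}
2 ∈ Sat(A[valid U ¬recv]) = {1, 2, 3, 4, 5}, so the formula holds at 2.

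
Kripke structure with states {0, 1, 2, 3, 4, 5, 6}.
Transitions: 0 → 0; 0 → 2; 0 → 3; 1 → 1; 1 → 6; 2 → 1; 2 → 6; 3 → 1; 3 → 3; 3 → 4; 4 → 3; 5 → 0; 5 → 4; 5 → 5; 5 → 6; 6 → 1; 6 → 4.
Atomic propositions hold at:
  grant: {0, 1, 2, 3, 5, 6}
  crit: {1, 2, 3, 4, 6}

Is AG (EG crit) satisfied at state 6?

EG crit: greatest fixpoint, start Z0 = {1, 2, 3, 4, 6}, keep only states in Sat with some successor in Z. Already a fixed point.
Sat(EG crit) = {1, 2, 3, 4, 6}
AG (EG crit): greatest fixpoint, start Z0 = {1, 2, 3, 4, 6}, keep only states in Sat with every successor in Z. Already a fixed point.
Sat(AG (EG crit)) = {1, 2, 3, 4, 6}
6 ∈ Sat(AG (EG crit)) = {1, 2, 3, 4, 6}, so the formula holds at 6.

Yes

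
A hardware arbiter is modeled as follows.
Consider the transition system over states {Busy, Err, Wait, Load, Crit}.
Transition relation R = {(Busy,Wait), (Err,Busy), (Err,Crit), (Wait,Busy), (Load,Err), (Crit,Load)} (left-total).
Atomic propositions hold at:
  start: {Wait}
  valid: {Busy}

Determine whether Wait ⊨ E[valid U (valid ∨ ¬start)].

Sat(¬start) = {Busy, Err, Load, Crit}
Sat(valid ∨ ¬start) = {Busy, Err, Load, Crit}
E[valid U (valid ∨ ¬start)]: least fixpoint, start Z0 = Sat((valid ∨ ¬start)) = {Busy, Err, Load, Crit}, add states in Sat(valid) with some successor in Z. Already a fixed point.
Sat(E[valid U (valid ∨ ¬start)]) = {Busy, Err, Load, Crit}
Wait ∉ Sat(E[valid U (valid ∨ ¬start)]) = {Busy, Err, Load, Crit}, so the formula does not hold at Wait.

No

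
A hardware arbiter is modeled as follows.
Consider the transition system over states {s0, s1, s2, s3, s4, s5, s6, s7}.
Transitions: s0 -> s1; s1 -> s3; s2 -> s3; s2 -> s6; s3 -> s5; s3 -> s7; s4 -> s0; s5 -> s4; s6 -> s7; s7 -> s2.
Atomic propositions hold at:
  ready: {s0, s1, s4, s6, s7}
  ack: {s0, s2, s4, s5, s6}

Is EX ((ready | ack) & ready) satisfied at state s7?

No

Sat(ready | ack) = {s0, s1, s2, s4, s5, s6, s7}
Sat((ready | ack) & ready) = {s0, s1, s4, s6, s7}
Sat(EX ((ready | ack) & ready)) = {s : some successor in {s0, s1, s4, s6, s7}} = {s0, s2, s3, s4, s5, s6}
s7 ∉ Sat(EX ((ready | ack) & ready)) = {s0, s2, s3, s4, s5, s6}, so the formula does not hold at s7.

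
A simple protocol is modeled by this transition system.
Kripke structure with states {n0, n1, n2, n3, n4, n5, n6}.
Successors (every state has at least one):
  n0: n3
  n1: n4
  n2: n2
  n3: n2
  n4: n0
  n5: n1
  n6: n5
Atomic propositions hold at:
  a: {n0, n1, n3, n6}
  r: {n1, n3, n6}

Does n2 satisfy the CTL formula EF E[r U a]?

E[r U a]: least fixpoint, start Z0 = Sat(a) = {n0, n1, n3, n6}, add states in Sat(r) with some successor in Z. Already a fixed point.
Sat(E[r U a]) = {n0, n1, n3, n6}
EF E[r U a]: least fixpoint, start Z0 = {n0, n1, n3, n6}, add states with some successor in Z. Z1 = {n0, n1, n3, n4, n5, n6}; fixed.
Sat(EF E[r U a]) = {n0, n1, n3, n4, n5, n6}
n2 ∉ Sat(EF E[r U a]) = {n0, n1, n3, n4, n5, n6}, so the formula does not hold at n2.

No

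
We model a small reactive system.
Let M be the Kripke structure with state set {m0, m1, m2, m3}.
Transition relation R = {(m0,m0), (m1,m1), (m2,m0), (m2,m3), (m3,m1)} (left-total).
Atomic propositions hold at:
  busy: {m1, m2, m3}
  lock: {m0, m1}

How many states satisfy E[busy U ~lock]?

2

Sat(~lock) = {m2, m3}
E[busy U ~lock]: least fixpoint, start Z0 = Sat(~lock) = {m2, m3}, add states in Sat(busy) with some successor in Z. Already a fixed point.
Sat(E[busy U ~lock]) = {m2, m3}
|Sat(E[busy U ~lock])| = |{m2, m3}| = 2.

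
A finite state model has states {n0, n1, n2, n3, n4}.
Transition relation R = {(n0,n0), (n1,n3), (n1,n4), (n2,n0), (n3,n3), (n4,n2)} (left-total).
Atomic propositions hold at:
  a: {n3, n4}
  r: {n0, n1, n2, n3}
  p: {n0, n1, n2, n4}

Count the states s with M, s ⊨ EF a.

3

EF a: least fixpoint, start Z0 = {n3, n4}, add states with some successor in Z. Z1 = {n1, n3, n4}; fixed.
Sat(EF a) = {n1, n3, n4}
|Sat(EF a)| = |{n1, n3, n4}| = 3.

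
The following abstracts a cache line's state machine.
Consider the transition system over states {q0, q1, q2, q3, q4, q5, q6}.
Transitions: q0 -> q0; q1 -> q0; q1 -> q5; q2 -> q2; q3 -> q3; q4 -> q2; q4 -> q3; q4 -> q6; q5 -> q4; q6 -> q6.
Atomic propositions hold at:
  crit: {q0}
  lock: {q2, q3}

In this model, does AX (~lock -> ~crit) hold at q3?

Yes

Sat(~lock) = {q0, q1, q4, q5, q6}
Sat(~crit) = {q1, q2, q3, q4, q5, q6}
Sat(~lock -> ~crit) = {q1, q2, q3, q4, q5, q6}
Sat(AX (~lock -> ~crit)) = {s : every successor in {q1, q2, q3, q4, q5, q6}} = {q2, q3, q4, q5, q6}
q3 ∈ Sat(AX (~lock -> ~crit)) = {q2, q3, q4, q5, q6}, so the formula holds at q3.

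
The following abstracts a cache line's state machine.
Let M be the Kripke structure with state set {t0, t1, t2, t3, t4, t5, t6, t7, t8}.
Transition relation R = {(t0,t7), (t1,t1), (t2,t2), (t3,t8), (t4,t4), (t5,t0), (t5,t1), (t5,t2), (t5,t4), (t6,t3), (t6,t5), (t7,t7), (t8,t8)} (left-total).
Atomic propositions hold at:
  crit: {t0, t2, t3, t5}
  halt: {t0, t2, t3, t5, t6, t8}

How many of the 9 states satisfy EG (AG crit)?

AG crit: greatest fixpoint, start Z0 = {t0, t2, t3, t5}, keep only states in Sat with every successor in Z. Z1 = {t2}; fixed.
Sat(AG crit) = {t2}
EG (AG crit): greatest fixpoint, start Z0 = {t2}, keep only states in Sat with some successor in Z. Already a fixed point.
Sat(EG (AG crit)) = {t2}
|Sat(EG (AG crit))| = |{t2}| = 1.

1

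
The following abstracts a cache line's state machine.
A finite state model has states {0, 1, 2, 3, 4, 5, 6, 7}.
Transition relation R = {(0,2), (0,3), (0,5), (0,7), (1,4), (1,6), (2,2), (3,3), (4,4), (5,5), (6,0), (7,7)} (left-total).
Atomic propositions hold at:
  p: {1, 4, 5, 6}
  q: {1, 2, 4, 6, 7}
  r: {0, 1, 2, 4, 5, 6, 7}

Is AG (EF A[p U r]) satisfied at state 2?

Yes

A[p U r]: least fixpoint, start Z0 = Sat(r) = {0, 1, 2, 4, 5, 6, 7}, add states in Sat(p) with every successor in Z. Already a fixed point.
Sat(A[p U r]) = {0, 1, 2, 4, 5, 6, 7}
EF A[p U r]: least fixpoint, start Z0 = {0, 1, 2, 4, 5, 6, 7}, add states with some successor in Z. Already a fixed point.
Sat(EF A[p U r]) = {0, 1, 2, 4, 5, 6, 7}
AG (EF A[p U r]): greatest fixpoint, start Z0 = {0, 1, 2, 4, 5, 6, 7}, keep only states in Sat with every successor in Z. Z1 = {1, 2, 4, 5, 6, 7}; Z2 = {1, 2, 4, 5, 7}; Z3 = {2, 4, 5, 7}; fixed.
Sat(AG (EF A[p U r])) = {2, 4, 5, 7}
2 ∈ Sat(AG (EF A[p U r])) = {2, 4, 5, 7}, so the formula holds at 2.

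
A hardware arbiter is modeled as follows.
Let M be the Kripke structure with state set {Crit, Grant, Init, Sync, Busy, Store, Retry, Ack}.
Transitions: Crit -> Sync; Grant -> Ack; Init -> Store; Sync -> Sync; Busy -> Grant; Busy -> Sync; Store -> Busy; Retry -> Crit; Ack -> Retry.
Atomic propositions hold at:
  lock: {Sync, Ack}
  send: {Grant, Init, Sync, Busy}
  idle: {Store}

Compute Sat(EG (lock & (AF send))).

AF send: least fixpoint, start Z0 = {Grant, Init, Sync, Busy}, add states with every successor in Z. Z1 = {Crit, Grant, Init, Sync, Busy, Store}; Z2 = {Crit, Grant, Init, Sync, Busy, Store, Retry}; Z3 = {Crit, Grant, Init, Sync, Busy, Store, Retry, Ack}; fixed.
Sat(AF send) = {Crit, Grant, Init, Sync, Busy, Store, Retry, Ack}
Sat(lock & (AF send)) = {Sync, Ack}
EG (lock & (AF send)): greatest fixpoint, start Z0 = {Sync, Ack}, keep only states in Sat with some successor in Z. Z1 = {Sync}; fixed.
Sat(EG (lock & (AF send))) = {Sync}

{Sync}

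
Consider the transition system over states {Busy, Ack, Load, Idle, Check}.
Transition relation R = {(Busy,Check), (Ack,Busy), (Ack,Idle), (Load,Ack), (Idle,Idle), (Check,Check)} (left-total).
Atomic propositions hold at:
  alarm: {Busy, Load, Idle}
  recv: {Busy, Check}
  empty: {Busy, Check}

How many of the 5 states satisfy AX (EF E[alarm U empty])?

3

E[alarm U empty]: least fixpoint, start Z0 = Sat(empty) = {Busy, Check}, add states in Sat(alarm) with some successor in Z. Already a fixed point.
Sat(E[alarm U empty]) = {Busy, Check}
EF E[alarm U empty]: least fixpoint, start Z0 = {Busy, Check}, add states with some successor in Z. Z1 = {Busy, Ack, Check}; Z2 = {Busy, Ack, Load, Check}; fixed.
Sat(EF E[alarm U empty]) = {Busy, Ack, Load, Check}
Sat(AX (EF E[alarm U empty])) = {s : every successor in {Busy, Ack, Load, Check}} = {Busy, Load, Check}
|Sat(AX (EF E[alarm U empty]))| = |{Busy, Load, Check}| = 3.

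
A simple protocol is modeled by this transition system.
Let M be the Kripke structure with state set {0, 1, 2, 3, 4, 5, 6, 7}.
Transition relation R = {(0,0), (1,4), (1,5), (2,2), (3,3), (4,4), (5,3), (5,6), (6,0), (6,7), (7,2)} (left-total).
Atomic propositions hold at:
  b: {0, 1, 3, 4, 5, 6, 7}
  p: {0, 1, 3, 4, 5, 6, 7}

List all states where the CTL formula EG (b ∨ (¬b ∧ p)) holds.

{0, 1, 3, 4, 5, 6}

Sat(¬b) = {2}
Sat(¬b ∧ p) = ∅
Sat(b ∨ (¬b ∧ p)) = {0, 1, 3, 4, 5, 6, 7}
EG (b ∨ (¬b ∧ p)): greatest fixpoint, start Z0 = {0, 1, 3, 4, 5, 6, 7}, keep only states in Sat with some successor in Z. Z1 = {0, 1, 3, 4, 5, 6}; fixed.
Sat(EG (b ∨ (¬b ∧ p))) = {0, 1, 3, 4, 5, 6}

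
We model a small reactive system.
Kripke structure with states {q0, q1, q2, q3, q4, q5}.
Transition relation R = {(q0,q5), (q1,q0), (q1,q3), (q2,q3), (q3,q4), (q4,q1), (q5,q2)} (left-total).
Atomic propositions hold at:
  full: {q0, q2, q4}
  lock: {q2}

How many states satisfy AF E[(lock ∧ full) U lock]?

3

Sat(lock ∧ full) = {q2}
E[(lock ∧ full) U lock]: least fixpoint, start Z0 = Sat(lock) = {q2}, add states in Sat(lock ∧ full) with some successor in Z. Already a fixed point.
Sat(E[(lock ∧ full) U lock]) = {q2}
AF E[(lock ∧ full) U lock]: least fixpoint, start Z0 = {q2}, add states with every successor in Z. Z1 = {q2, q5}; Z2 = {q0, q2, q5}; fixed.
Sat(AF E[(lock ∧ full) U lock]) = {q0, q2, q5}
|Sat(AF E[(lock ∧ full) U lock])| = |{q0, q2, q5}| = 3.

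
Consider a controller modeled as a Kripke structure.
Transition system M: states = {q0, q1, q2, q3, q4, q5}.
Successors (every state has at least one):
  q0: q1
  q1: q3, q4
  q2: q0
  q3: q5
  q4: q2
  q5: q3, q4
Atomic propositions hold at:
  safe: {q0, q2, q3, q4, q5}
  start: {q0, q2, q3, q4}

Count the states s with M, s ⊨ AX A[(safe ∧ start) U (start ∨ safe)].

Sat(safe ∧ start) = {q0, q2, q3, q4}
Sat(start ∨ safe) = {q0, q2, q3, q4, q5}
A[(safe ∧ start) U (start ∨ safe)]: least fixpoint, start Z0 = Sat((start ∨ safe)) = {q0, q2, q3, q4, q5}, add states in Sat(safe ∧ start) with every successor in Z. Already a fixed point.
Sat(A[(safe ∧ start) U (start ∨ safe)]) = {q0, q2, q3, q4, q5}
Sat(AX A[(safe ∧ start) U (start ∨ safe)]) = {s : every successor in {q0, q2, q3, q4, q5}} = {q1, q2, q3, q4, q5}
|Sat(AX A[(safe ∧ start) U (start ∨ safe)])| = |{q1, q2, q3, q4, q5}| = 5.

5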